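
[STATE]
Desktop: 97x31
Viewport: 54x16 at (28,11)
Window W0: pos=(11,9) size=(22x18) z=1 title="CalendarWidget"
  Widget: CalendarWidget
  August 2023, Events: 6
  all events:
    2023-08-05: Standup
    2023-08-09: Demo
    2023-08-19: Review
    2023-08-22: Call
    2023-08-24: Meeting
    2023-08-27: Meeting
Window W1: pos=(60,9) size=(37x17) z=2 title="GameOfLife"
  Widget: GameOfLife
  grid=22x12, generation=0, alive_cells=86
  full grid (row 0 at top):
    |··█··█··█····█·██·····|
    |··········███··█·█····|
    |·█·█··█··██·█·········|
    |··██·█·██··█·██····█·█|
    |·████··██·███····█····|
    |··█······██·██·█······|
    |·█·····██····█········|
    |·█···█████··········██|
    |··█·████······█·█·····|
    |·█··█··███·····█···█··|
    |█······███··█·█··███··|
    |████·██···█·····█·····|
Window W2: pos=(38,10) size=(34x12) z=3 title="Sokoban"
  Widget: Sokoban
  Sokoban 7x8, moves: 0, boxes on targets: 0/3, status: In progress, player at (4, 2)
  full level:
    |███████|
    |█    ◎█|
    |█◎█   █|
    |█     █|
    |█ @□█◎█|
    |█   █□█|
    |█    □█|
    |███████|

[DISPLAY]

────┨     ┃ Sokoban                        ┃──────────
    ┃     ┠────────────────────────────────┨          
a Su┃     ┃███████                         ┃··█·██····
5*  ┃     ┃█    ◎█                         ┃██··█·█···
12 1┃     ┃█◎█   █                         ┃·█········
9* 2┃     ┃█     █                         ┃█·██····█·
 26 ┃     ┃█ @□█◎█                         ┃██····█···
    ┃     ┃█   █□█                         ┃·██·█·····
    ┃     ┃█    □█                         ┃··█·······
    ┃     ┃███████                         ┃·········█
    ┃     ┗━━━━━━━━━━━━━━━━━━━━━━━━━━━━━━━━┛···█·█····
    ┃                           ┃·█··█··███·····█···█·
    ┃                           ┃█······███··█·█··███·
    ┃                           ┃████·██···█·····█····
    ┃                           ┗━━━━━━━━━━━━━━━━━━━━━
━━━━┛                                                 


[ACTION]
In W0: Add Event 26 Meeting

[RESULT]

────┨     ┃ Sokoban                        ┃──────────
    ┃     ┠────────────────────────────────┨          
a Su┃     ┃███████                         ┃··█·██····
5*  ┃     ┃█    ◎█                         ┃██··█·█···
12 1┃     ┃█◎█   █                         ┃·█········
9* 2┃     ┃█     █                         ┃█·██····█·
 26*┃     ┃█ @□█◎█                         ┃██····█···
    ┃     ┃█   █□█                         ┃·██·█·····
    ┃     ┃█    □█                         ┃··█·······
    ┃     ┃███████                         ┃·········█
    ┃     ┗━━━━━━━━━━━━━━━━━━━━━━━━━━━━━━━━┛···█·█····
    ┃                           ┃·█··█··███·····█···█·
    ┃                           ┃█······███··█·█··███·
    ┃                           ┃████·██···█·····█····
    ┃                           ┗━━━━━━━━━━━━━━━━━━━━━
━━━━┛                                                 


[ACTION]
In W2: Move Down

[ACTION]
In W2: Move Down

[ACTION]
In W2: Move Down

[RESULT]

────┨     ┃ Sokoban                        ┃──────────
    ┃     ┠────────────────────────────────┨          
a Su┃     ┃███████                         ┃··█·██····
5*  ┃     ┃█    ◎█                         ┃██··█·█···
12 1┃     ┃█◎█   █                         ┃·█········
9* 2┃     ┃█     █                         ┃█·██····█·
 26*┃     ┃█  □█◎█                         ┃██····█···
    ┃     ┃█   █□█                         ┃·██·█·····
    ┃     ┃█ @  □█                         ┃··█·······
    ┃     ┃███████                         ┃·········█
    ┃     ┗━━━━━━━━━━━━━━━━━━━━━━━━━━━━━━━━┛···█·█····
    ┃                           ┃·█··█··███·····█···█·
    ┃                           ┃█······███··█·█··███·
    ┃                           ┃████·██···█·····█····
    ┃                           ┗━━━━━━━━━━━━━━━━━━━━━
━━━━┛                                                 


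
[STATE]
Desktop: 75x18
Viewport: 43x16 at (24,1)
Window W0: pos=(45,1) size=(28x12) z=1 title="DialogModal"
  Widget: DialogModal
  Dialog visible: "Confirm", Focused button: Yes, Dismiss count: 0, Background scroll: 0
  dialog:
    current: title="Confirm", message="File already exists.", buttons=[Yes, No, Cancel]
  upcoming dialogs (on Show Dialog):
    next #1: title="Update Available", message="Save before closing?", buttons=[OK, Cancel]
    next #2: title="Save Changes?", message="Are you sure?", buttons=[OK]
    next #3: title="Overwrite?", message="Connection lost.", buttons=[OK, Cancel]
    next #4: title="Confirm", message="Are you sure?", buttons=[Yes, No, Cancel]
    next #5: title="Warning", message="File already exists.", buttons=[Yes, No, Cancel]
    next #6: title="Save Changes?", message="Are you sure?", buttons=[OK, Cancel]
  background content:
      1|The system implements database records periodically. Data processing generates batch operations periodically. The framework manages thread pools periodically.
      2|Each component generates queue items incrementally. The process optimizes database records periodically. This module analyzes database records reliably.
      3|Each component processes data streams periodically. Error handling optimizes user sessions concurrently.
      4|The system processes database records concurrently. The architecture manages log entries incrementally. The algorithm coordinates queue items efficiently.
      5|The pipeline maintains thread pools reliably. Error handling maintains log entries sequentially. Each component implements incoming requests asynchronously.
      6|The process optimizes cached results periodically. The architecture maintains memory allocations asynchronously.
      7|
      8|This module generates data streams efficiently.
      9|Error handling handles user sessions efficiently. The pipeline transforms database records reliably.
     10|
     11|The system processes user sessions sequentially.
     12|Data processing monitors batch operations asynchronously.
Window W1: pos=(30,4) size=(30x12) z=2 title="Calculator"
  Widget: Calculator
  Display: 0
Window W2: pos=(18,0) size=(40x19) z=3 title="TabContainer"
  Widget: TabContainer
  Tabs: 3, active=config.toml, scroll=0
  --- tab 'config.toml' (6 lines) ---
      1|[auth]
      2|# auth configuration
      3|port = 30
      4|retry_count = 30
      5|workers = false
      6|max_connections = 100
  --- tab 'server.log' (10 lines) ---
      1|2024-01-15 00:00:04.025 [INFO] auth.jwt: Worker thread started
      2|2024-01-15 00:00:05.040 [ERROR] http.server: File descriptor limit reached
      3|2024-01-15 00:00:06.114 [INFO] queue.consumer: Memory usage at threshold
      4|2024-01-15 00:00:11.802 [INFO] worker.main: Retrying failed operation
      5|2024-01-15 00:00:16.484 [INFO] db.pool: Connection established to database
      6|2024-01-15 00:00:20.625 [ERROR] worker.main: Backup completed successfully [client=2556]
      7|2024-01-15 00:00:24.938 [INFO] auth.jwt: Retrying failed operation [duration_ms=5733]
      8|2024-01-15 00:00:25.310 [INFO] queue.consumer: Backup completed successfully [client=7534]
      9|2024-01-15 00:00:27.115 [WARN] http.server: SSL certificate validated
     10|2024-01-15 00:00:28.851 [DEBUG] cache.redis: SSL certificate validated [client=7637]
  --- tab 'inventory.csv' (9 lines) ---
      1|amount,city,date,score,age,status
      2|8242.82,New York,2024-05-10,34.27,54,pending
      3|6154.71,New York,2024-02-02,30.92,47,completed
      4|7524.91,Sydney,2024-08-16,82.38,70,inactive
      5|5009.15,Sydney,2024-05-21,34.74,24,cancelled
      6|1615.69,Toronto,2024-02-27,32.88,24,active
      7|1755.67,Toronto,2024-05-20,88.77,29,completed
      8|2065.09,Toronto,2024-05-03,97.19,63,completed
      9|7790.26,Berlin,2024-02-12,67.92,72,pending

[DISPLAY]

ontainer                         ┃━━━━━━━━━
─────────────────────────────────┨         
ig.toml]│ server.log │ inventory.┃─────────
─────────────────────────────────┃━┓lements
]                                ┃ ┃───────
h configuration                  ┃─┨rm     
= 30                             ┃0┃y exist
_count = 30                      ┃ ┃ Cancel
rs = false                       ┃ ┃───────
onnections = 100                 ┃ ┃       
                                 ┃ ┃nerates
                                 ┃ ┃━━━━━━━
                                 ┃ ┃       
                                 ┃ ┃       
                                 ┃━┛       
                                 ┃         


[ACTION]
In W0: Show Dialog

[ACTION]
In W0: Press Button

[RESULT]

ontainer                         ┃━━━━━━━━━
─────────────────────────────────┨         
ig.toml]│ server.log │ inventory.┃─────────
─────────────────────────────────┃━┓lements
]                                ┃ ┃ genera
h configuration                  ┃─┨ proces
= 30                             ┃0┃cesses 
_count = 30                      ┃ ┃aintain
rs = false                       ┃ ┃timizes
onnections = 100                 ┃ ┃       
                                 ┃ ┃nerates
                                 ┃ ┃━━━━━━━
                                 ┃ ┃       
                                 ┃ ┃       
                                 ┃━┛       
                                 ┃         


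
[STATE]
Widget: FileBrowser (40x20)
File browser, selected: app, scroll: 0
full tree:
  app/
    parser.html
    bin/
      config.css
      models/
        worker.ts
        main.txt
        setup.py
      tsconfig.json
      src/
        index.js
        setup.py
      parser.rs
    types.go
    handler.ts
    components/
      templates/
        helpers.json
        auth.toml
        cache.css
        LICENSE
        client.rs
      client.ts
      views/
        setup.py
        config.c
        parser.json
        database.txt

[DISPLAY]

> [-] app/                              
    parser.html                         
    [+] bin/                            
    types.go                            
    handler.ts                          
    [+] components/                     
                                        
                                        
                                        
                                        
                                        
                                        
                                        
                                        
                                        
                                        
                                        
                                        
                                        
                                        


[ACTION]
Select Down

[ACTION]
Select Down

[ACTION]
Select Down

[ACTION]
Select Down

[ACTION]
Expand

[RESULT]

  [-] app/                              
    parser.html                         
    [+] bin/                            
    types.go                            
  > handler.ts                          
    [+] components/                     
                                        
                                        
                                        
                                        
                                        
                                        
                                        
                                        
                                        
                                        
                                        
                                        
                                        
                                        


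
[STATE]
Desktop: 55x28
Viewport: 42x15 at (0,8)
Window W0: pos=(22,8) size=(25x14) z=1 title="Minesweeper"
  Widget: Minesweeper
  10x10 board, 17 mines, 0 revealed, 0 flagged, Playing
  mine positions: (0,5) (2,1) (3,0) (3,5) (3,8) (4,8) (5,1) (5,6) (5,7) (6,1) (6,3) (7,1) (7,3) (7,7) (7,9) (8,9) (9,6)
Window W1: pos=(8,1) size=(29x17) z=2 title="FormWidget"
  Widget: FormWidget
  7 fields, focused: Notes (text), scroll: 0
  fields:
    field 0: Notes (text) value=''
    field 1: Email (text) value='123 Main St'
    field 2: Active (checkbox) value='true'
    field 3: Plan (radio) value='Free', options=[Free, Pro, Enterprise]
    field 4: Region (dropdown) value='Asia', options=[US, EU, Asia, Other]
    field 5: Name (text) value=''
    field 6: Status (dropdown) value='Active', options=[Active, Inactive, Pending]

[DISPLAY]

        ┃  Region:     [Asia      ▼]┃━━━━━
        ┃  Name:       [           ]┃     
        ┃  Status:     [Active    ▼]┃─────
        ┃                           ┃     
        ┃                           ┃     
        ┃                           ┃     
        ┃                           ┃     
        ┃                           ┃     
        ┃                           ┃     
        ┗━━━━━━━━━━━━━━━━━━━━━━━━━━━┛     
                      ┃■■■■■■■■■■         
                      ┃■■■■■■■■■■         
                      ┃■■■■■■■■■■         
                      ┗━━━━━━━━━━━━━━━━━━━
                                          


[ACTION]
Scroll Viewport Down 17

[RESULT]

        ┃                           ┃     
        ┃                           ┃     
        ┃                           ┃     
        ┃                           ┃     
        ┗━━━━━━━━━━━━━━━━━━━━━━━━━━━┛     
                      ┃■■■■■■■■■■         
                      ┃■■■■■■■■■■         
                      ┃■■■■■■■■■■         
                      ┗━━━━━━━━━━━━━━━━━━━
                                          
                                          
                                          
                                          
                                          
                                          


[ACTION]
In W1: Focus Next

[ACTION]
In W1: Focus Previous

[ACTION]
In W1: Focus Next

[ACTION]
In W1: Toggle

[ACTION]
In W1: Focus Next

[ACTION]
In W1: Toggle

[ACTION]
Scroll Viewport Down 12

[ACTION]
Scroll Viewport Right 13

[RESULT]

                       ┃         ┃        
                       ┃         ┃        
                       ┃         ┃        
                       ┃         ┃        
━━━━━━━━━━━━━━━━━━━━━━━┛         ┃        
         ┃■■■■■■■■■■             ┃        
         ┃■■■■■■■■■■             ┃        
         ┃■■■■■■■■■■             ┃        
         ┗━━━━━━━━━━━━━━━━━━━━━━━┛        
                                          
                                          
                                          
                                          
                                          
                                          


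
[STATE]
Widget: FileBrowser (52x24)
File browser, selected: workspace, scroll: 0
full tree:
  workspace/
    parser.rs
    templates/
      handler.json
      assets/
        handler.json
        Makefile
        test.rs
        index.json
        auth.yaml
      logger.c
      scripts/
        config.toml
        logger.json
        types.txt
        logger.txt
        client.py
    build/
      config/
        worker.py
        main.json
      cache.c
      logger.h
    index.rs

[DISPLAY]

> [-] workspace/                                    
    parser.rs                                       
    [+] templates/                                  
    [+] build/                                      
    index.rs                                        
                                                    
                                                    
                                                    
                                                    
                                                    
                                                    
                                                    
                                                    
                                                    
                                                    
                                                    
                                                    
                                                    
                                                    
                                                    
                                                    
                                                    
                                                    
                                                    


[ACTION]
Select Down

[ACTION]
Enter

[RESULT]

  [-] workspace/                                    
  > parser.rs                                       
    [+] templates/                                  
    [+] build/                                      
    index.rs                                        
                                                    
                                                    
                                                    
                                                    
                                                    
                                                    
                                                    
                                                    
                                                    
                                                    
                                                    
                                                    
                                                    
                                                    
                                                    
                                                    
                                                    
                                                    
                                                    


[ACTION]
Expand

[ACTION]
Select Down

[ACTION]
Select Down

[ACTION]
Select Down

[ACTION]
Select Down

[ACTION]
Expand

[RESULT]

  [-] workspace/                                    
    parser.rs                                       
    [+] templates/                                  
    [+] build/                                      
  > index.rs                                        
                                                    
                                                    
                                                    
                                                    
                                                    
                                                    
                                                    
                                                    
                                                    
                                                    
                                                    
                                                    
                                                    
                                                    
                                                    
                                                    
                                                    
                                                    
                                                    


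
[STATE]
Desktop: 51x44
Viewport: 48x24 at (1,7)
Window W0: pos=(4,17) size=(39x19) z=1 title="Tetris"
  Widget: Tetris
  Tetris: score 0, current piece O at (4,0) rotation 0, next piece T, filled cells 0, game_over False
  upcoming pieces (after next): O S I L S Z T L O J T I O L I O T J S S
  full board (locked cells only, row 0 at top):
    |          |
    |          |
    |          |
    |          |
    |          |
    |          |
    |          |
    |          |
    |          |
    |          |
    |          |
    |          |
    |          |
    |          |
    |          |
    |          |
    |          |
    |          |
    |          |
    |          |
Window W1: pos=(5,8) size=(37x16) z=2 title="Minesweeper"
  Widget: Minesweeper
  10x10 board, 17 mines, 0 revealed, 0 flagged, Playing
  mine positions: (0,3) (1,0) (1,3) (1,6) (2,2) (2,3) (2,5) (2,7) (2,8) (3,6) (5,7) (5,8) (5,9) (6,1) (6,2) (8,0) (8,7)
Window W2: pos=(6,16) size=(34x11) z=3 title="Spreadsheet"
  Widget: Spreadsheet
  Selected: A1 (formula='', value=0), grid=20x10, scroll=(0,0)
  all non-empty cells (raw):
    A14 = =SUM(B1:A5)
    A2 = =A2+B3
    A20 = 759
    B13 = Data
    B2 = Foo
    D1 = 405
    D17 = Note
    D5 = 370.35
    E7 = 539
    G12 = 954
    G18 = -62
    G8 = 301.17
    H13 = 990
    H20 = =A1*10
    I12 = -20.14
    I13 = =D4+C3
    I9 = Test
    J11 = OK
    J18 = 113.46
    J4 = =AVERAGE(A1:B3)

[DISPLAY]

                                                
    ┏━━━━━━━━━━━━━━━━━━━━━━━━━━━━━━━━━━━┓       
    ┃ Minesweeper                       ┃       
    ┠───────────────────────────────────┨       
    ┃■■■■■■■■■■                         ┃       
    ┃■■■■■■■■■■                         ┃       
    ┃■■■■■■■■■■                         ┃       
    ┃■■■■■■■■■■                         ┃       
    ┃■■■■■■■■■■                         ┃       
    ┃┏━━━━━━━━━━━━━━━━━━━━━━━━━━━━━━━━┓ ┃       
   ┏┃┃ Spreadsheet                    ┃ ┃┓      
   ┃┃┠────────────────────────────────┨ ┃┃      
   ┠┃┃A1:                             ┃ ┃┨      
   ┃┃┃       A       B       C       D┃ ┃┃      
   ┃┃┃--------------------------------┃ ┃┃      
   ┃┃┃  1      [0]       0       0    ┃ ┃┃      
   ┃┗┃  2 #CIRC!  Foo            0    ┃━┛┃      
   ┃ ┃  3        0       0       0    ┃  ┃      
   ┃ ┃  4        0       0       0    ┃  ┃      
   ┃ ┗━━━━━━━━━━━━━━━━━━━━━━━━━━━━━━━━┛  ┃      
   ┃          │0                         ┃      
   ┃          │                          ┃      
   ┃          │                          ┃      
   ┃          │                          ┃      


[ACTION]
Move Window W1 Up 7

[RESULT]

    ┃■■■■■■■■■■                         ┃       
    ┃■■■■■■■■■■                         ┃       
    ┃■■■■■■■■■■                         ┃       
    ┃■■■■■■■■■■                         ┃       
    ┃■■■■■■■■■■                         ┃       
    ┃■■■■■■■■■■                         ┃       
    ┃■■■■■■■■■■                         ┃       
    ┃                                   ┃       
    ┃                                   ┃       
    ┗┏━━━━━━━━━━━━━━━━━━━━━━━━━━━━━━━━┓━┛       
   ┏━┃ Spreadsheet                    ┃━━┓      
   ┃ ┠────────────────────────────────┨  ┃      
   ┠─┃A1:                             ┃──┨      
   ┃ ┃       A       B       C       D┃  ┃      
   ┃ ┃--------------------------------┃  ┃      
   ┃ ┃  1      [0]       0       0    ┃  ┃      
   ┃ ┃  2 #CIRC!  Foo            0    ┃  ┃      
   ┃ ┃  3        0       0       0    ┃  ┃      
   ┃ ┃  4        0       0       0    ┃  ┃      
   ┃ ┗━━━━━━━━━━━━━━━━━━━━━━━━━━━━━━━━┛  ┃      
   ┃          │0                         ┃      
   ┃          │                          ┃      
   ┃          │                          ┃      
   ┃          │                          ┃      


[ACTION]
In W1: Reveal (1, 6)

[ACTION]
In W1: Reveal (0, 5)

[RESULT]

    ┃■■■■■■✹■■■                         ┃       
    ┃■■■■■■■■■■                         ┃       
    ┃■■■■■■■✹✹✹                         ┃       
    ┃■✹✹■■■■■■■                         ┃       
    ┃■■■■■■■■■■                         ┃       
    ┃✹■■■■■■✹■■                         ┃       
    ┃■■■■■■■■■■                         ┃       
    ┃                                   ┃       
    ┃                                   ┃       
    ┗┏━━━━━━━━━━━━━━━━━━━━━━━━━━━━━━━━┓━┛       
   ┏━┃ Spreadsheet                    ┃━━┓      
   ┃ ┠────────────────────────────────┨  ┃      
   ┠─┃A1:                             ┃──┨      
   ┃ ┃       A       B       C       D┃  ┃      
   ┃ ┃--------------------------------┃  ┃      
   ┃ ┃  1      [0]       0       0    ┃  ┃      
   ┃ ┃  2 #CIRC!  Foo            0    ┃  ┃      
   ┃ ┃  3        0       0       0    ┃  ┃      
   ┃ ┃  4        0       0       0    ┃  ┃      
   ┃ ┗━━━━━━━━━━━━━━━━━━━━━━━━━━━━━━━━┛  ┃      
   ┃          │0                         ┃      
   ┃          │                          ┃      
   ┃          │                          ┃      
   ┃          │                          ┃      


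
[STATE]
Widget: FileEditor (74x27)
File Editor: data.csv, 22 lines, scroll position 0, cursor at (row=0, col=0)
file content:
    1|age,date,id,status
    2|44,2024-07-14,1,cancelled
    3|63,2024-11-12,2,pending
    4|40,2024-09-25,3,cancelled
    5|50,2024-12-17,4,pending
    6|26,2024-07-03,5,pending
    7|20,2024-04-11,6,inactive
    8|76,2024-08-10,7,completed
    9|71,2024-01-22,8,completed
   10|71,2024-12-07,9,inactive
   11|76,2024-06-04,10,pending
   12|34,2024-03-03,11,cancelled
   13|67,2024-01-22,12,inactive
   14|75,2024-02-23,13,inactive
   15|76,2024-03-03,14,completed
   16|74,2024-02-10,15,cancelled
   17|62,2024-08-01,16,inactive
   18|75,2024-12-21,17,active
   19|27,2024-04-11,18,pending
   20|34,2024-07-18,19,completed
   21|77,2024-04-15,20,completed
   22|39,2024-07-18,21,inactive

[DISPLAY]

█ge,date,id,status                                                       ▲
44,2024-07-14,1,cancelled                                                █
63,2024-11-12,2,pending                                                  ░
40,2024-09-25,3,cancelled                                                ░
50,2024-12-17,4,pending                                                  ░
26,2024-07-03,5,pending                                                  ░
20,2024-04-11,6,inactive                                                 ░
76,2024-08-10,7,completed                                                ░
71,2024-01-22,8,completed                                                ░
71,2024-12-07,9,inactive                                                 ░
76,2024-06-04,10,pending                                                 ░
34,2024-03-03,11,cancelled                                               ░
67,2024-01-22,12,inactive                                                ░
75,2024-02-23,13,inactive                                                ░
76,2024-03-03,14,completed                                               ░
74,2024-02-10,15,cancelled                                               ░
62,2024-08-01,16,inactive                                                ░
75,2024-12-21,17,active                                                  ░
27,2024-04-11,18,pending                                                 ░
34,2024-07-18,19,completed                                               ░
77,2024-04-15,20,completed                                               ░
39,2024-07-18,21,inactive                                                ░
                                                                         ░
                                                                         ░
                                                                         ░
                                                                         ░
                                                                         ▼


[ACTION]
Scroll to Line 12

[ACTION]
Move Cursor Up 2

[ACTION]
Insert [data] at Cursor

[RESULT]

data█ge,date,id,status                                                   ▲
44,2024-07-14,1,cancelled                                                █
63,2024-11-12,2,pending                                                  ░
40,2024-09-25,3,cancelled                                                ░
50,2024-12-17,4,pending                                                  ░
26,2024-07-03,5,pending                                                  ░
20,2024-04-11,6,inactive                                                 ░
76,2024-08-10,7,completed                                                ░
71,2024-01-22,8,completed                                                ░
71,2024-12-07,9,inactive                                                 ░
76,2024-06-04,10,pending                                                 ░
34,2024-03-03,11,cancelled                                               ░
67,2024-01-22,12,inactive                                                ░
75,2024-02-23,13,inactive                                                ░
76,2024-03-03,14,completed                                               ░
74,2024-02-10,15,cancelled                                               ░
62,2024-08-01,16,inactive                                                ░
75,2024-12-21,17,active                                                  ░
27,2024-04-11,18,pending                                                 ░
34,2024-07-18,19,completed                                               ░
77,2024-04-15,20,completed                                               ░
39,2024-07-18,21,inactive                                                ░
                                                                         ░
                                                                         ░
                                                                         ░
                                                                         ░
                                                                         ▼


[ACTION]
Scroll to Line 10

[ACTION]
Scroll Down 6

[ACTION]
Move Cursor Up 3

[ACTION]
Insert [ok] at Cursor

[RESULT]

dataok█ge,date,id,status                                                 ▲
44,2024-07-14,1,cancelled                                                █
63,2024-11-12,2,pending                                                  ░
40,2024-09-25,3,cancelled                                                ░
50,2024-12-17,4,pending                                                  ░
26,2024-07-03,5,pending                                                  ░
20,2024-04-11,6,inactive                                                 ░
76,2024-08-10,7,completed                                                ░
71,2024-01-22,8,completed                                                ░
71,2024-12-07,9,inactive                                                 ░
76,2024-06-04,10,pending                                                 ░
34,2024-03-03,11,cancelled                                               ░
67,2024-01-22,12,inactive                                                ░
75,2024-02-23,13,inactive                                                ░
76,2024-03-03,14,completed                                               ░
74,2024-02-10,15,cancelled                                               ░
62,2024-08-01,16,inactive                                                ░
75,2024-12-21,17,active                                                  ░
27,2024-04-11,18,pending                                                 ░
34,2024-07-18,19,completed                                               ░
77,2024-04-15,20,completed                                               ░
39,2024-07-18,21,inactive                                                ░
                                                                         ░
                                                                         ░
                                                                         ░
                                                                         ░
                                                                         ▼


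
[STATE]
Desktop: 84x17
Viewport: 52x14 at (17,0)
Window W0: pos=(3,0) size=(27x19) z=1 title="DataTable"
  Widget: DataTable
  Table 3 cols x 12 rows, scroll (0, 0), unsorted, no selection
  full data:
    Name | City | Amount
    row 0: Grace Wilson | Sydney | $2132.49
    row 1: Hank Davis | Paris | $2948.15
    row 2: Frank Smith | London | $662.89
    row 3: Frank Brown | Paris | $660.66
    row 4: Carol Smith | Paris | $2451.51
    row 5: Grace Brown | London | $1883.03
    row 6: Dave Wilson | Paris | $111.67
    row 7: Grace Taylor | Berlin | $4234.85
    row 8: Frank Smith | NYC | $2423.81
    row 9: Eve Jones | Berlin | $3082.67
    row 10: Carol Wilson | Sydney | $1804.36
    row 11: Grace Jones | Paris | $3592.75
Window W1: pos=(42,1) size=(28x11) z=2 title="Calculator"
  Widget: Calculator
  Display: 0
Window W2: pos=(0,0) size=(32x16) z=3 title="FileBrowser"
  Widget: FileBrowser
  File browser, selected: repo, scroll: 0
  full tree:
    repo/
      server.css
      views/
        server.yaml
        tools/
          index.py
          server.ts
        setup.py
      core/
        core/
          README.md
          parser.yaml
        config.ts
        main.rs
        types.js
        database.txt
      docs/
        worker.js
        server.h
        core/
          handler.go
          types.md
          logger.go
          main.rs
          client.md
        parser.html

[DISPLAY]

━━━━━━━━━━━━━━┓                                     
              ┃          ┏━━━━━━━━━━━━━━━━━━━━━━━━━━
──────────────┨          ┃ Calculator               
              ┃          ┠──────────────────────────
              ┃          ┃                         0
              ┃          ┃┌───┬───┬───┬───┐         
              ┃          ┃│ 7 │ 8 │ 9 │ ÷ │         
              ┃          ┃├───┼───┼───┼───┤         
              ┃          ┃│ 4 │ 5 │ 6 │ × │         
              ┃          ┃├───┼───┼───┼───┤         
              ┃          ┃│ 1 │ 2 │ 3 │ - │         
              ┃          ┗━━━━━━━━━━━━━━━━━━━━━━━━━━
              ┃                                     
              ┃                                     


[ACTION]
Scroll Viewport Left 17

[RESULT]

┏━━━━━━━━━━━━━━━━━━━━━━━━━━━━━━┓                    
┃ FileBrowser                  ┃          ┏━━━━━━━━━
┠──────────────────────────────┨          ┃ Calculat
┃> [-] repo/                   ┃          ┠─────────
┃    server.css                ┃          ┃         
┃    [+] views/                ┃          ┃┌───┬───┬
┃    [+] core/                 ┃          ┃│ 7 │ 8 │
┃    [+] docs/                 ┃          ┃├───┼───┼
┃                              ┃          ┃│ 4 │ 5 │
┃                              ┃          ┃├───┼───┼
┃                              ┃          ┃│ 1 │ 2 │
┃                              ┃          ┗━━━━━━━━━
┃                              ┃                    
┃                              ┃                    


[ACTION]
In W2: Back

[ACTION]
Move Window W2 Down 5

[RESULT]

   ┏━━━━━━━━━━━━━━━━━━━━━━━━━┓                      
┏━━━━━━━━━━━━━━━━━━━━━━━━━━━━━━┓          ┏━━━━━━━━━
┃ FileBrowser                  ┃          ┃ Calculat
┠──────────────────────────────┨          ┠─────────
┃> [-] repo/                   ┃          ┃         
┃    server.css                ┃          ┃┌───┬───┬
┃    [+] views/                ┃          ┃│ 7 │ 8 │
┃    [+] core/                 ┃          ┃├───┼───┼
┃    [+] docs/                 ┃          ┃│ 4 │ 5 │
┃                              ┃          ┃├───┼───┼
┃                              ┃          ┃│ 1 │ 2 │
┃                              ┃          ┗━━━━━━━━━
┃                              ┃                    
┃                              ┃                    
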